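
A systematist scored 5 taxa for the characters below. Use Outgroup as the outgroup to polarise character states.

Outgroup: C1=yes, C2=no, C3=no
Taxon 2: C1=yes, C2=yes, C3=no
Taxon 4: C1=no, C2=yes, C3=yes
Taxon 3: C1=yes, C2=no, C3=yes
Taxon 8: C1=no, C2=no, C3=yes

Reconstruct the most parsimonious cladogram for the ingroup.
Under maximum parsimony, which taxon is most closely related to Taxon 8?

Character polarity is set by the outgroup: the derived state is whichever differs from the outgroup's state, so for C1 the derived state is 'no', and for the remaining characters it is 'yes'.
C1 (derived state 'no') is shared by Taxon 4 and Taxon 8 — a synapomorphy uniting that clade.
C2 groups Taxon 2 and Taxon 4, which is incompatible with the clades supported by the remaining characters; treating it as convergent (homoplasy) costs fewer steps than any alternative tree.
C3 (derived state 'yes') is shared by Taxon 3, Taxon 4, and Taxon 8 — a synapomorphy uniting that clade.
Most parsimonious ingroup topology: (Taxon 2,((Taxon 4,Taxon 8),Taxon 3)).
Taxon 8 and Taxon 4 form a cherry on this tree, so they are sister taxa.

Taxon 4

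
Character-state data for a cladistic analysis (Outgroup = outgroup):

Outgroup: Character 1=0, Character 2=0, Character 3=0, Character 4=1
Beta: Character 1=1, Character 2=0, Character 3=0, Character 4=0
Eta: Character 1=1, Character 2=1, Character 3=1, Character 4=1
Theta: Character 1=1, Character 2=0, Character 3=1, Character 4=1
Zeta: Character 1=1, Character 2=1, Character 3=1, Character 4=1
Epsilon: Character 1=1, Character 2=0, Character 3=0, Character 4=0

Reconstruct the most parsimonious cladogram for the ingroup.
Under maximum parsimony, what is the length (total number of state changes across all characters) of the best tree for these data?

4

Character polarity is set by the outgroup: the derived state is whichever differs from the outgroup's state, so for Character 4 the derived state is '0', and for the remaining characters it is '1'.
Character 1 (derived state '1') is shared by all ingroup taxa — unites the whole ingroup.
Character 2: derived state '1' in Eta and Zeta only — synapomorphy for {Eta, Zeta}.
Only Eta, Theta, and Zeta show the derived state '1' for Character 3, supporting them as a clade.
Only Beta and Epsilon show the derived state '0' for Character 4, supporting them as a clade.
Most parsimonious ingroup topology: ((Beta,Epsilon),((Eta,Zeta),Theta)).
Changes per character on this tree: Character 1: 1; Character 2: 1; Character 3: 1; Character 4: 1.
Total = 4.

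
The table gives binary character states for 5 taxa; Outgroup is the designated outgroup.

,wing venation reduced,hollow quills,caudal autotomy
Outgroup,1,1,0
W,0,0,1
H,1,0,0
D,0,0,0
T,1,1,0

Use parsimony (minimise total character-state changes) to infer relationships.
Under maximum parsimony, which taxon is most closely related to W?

Character polarity is set by the outgroup: the derived state is whichever differs from the outgroup's state, so for wing venation reduced, hollow quills the derived state is '0', and for the remaining characters it is '1'.
wing venation reduced (derived state '0') is shared by D and W — a synapomorphy uniting that clade.
hollow quills (derived state '0') is shared by D, H, and W — a synapomorphy uniting that clade.
caudal autotomy (derived state '1') is unique to W (autapomorphy; uninformative for grouping).
Most parsimonious ingroup topology: (((W,D),H),T).
W and D form a cherry on this tree, so they are sister taxa.

D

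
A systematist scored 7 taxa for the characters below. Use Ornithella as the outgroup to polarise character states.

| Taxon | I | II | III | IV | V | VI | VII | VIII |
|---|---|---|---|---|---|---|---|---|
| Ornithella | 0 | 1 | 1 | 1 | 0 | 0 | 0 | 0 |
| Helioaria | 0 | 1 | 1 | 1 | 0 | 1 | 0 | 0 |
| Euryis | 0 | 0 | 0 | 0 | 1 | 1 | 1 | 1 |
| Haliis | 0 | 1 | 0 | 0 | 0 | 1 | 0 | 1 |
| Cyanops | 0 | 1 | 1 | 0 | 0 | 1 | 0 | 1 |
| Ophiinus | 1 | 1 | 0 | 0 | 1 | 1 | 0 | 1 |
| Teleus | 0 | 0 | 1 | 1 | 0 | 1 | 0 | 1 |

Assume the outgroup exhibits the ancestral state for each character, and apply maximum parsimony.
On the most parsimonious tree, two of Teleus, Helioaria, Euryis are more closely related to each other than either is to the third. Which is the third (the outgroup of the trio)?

Character polarity is set by the outgroup: the derived state is whichever differs from the outgroup's state, so for II, III, IV the derived state is '0', and for the remaining characters it is '1'.
I: derived state '1' in Ophiinus only — an autapomorphy, so it tells us nothing about relationships among taxa.
II groups Euryis and Teleus, which is incompatible with the clades supported by the remaining characters; treating it as convergent (homoplasy) costs fewer steps than any alternative tree.
Only Euryis, Haliis, and Ophiinus show the derived state '0' for III, supporting them as a clade.
IV (derived state '0') is shared by Cyanops, Euryis, Haliis, and Ophiinus — a synapomorphy uniting that clade.
V: derived state '1' in Euryis and Ophiinus only — synapomorphy for {Euryis, Ophiinus}.
All ingroup taxa share the derived state '1' for VI; it defines the ingroup but does not resolve relationships within it.
VII: derived state '1' in Euryis only — an autapomorphy, so it tells us nothing about relationships among taxa.
Only Cyanops, Euryis, Haliis, Ophiinus, and Teleus show the derived state '1' for VIII, supporting them as a clade.
Most parsimonious ingroup topology: (Helioaria,((((Euryis,Ophiinus),Haliis),Cyanops),Teleus)).
Euryis and Teleus share a more recent common ancestor with each other than either does with Helioaria, so Helioaria is the least closely related of the three.

Helioaria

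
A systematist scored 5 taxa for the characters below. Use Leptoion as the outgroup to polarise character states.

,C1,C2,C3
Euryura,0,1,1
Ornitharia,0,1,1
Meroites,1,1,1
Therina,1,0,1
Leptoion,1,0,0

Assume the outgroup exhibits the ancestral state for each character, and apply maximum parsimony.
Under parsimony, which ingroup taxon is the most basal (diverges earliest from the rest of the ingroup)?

Therina

Character polarity is set by the outgroup: the derived state is whichever differs from the outgroup's state, so for C1 the derived state is '0', and for the remaining characters it is '1'.
Only Euryura and Ornitharia show the derived state '0' for C1, supporting them as a clade.
C2: derived state '1' in Euryura, Meroites, and Ornitharia only — synapomorphy for {Euryura, Meroites, Ornitharia}.
All ingroup taxa share the derived state '1' for C3; it defines the ingroup but does not resolve relationships within it.
Most parsimonious ingroup topology: (((Ornitharia,Euryura),Meroites),Therina).
Therina is sister to the clade containing all other ingroup taxa, so it is the earliest-diverging (most basal) ingroup lineage.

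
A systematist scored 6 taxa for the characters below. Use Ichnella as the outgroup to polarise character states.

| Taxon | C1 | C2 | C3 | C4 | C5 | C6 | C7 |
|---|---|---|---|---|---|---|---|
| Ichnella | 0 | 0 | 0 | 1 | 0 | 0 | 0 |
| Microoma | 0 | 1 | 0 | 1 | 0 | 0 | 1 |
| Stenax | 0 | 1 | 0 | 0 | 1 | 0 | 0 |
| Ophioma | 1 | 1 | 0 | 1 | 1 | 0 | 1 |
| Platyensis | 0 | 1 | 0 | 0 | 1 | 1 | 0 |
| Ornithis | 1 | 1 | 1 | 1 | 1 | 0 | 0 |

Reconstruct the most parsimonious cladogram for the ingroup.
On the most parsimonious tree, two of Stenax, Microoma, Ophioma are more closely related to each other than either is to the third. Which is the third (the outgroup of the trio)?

Character polarity is set by the outgroup: the derived state is whichever differs from the outgroup's state, so for C4 the derived state is '0', and for the remaining characters it is '1'.
C1 (derived state '1') is shared by Ophioma and Ornithis — a synapomorphy uniting that clade.
All ingroup taxa share the derived state '1' for C2; it defines the ingroup but does not resolve relationships within it.
C3 (derived state '1') is unique to Ornithis (autapomorphy; uninformative for grouping).
C4: derived state '0' in Platyensis and Stenax only — synapomorphy for {Platyensis, Stenax}.
C5 (derived state '1') is shared by Ophioma, Ornithis, Platyensis, and Stenax — a synapomorphy uniting that clade.
C6: derived state '1' in Platyensis only — an autapomorphy, so it tells us nothing about relationships among taxa.
C7 groups Microoma and Ophioma, which is incompatible with the clades supported by the remaining characters; treating it as convergent (homoplasy) costs fewer steps than any alternative tree.
Most parsimonious ingroup topology: (Microoma,((Stenax,Platyensis),(Ophioma,Ornithis))).
Ophioma and Stenax share a more recent common ancestor with each other than either does with Microoma, so Microoma is the least closely related of the three.

Microoma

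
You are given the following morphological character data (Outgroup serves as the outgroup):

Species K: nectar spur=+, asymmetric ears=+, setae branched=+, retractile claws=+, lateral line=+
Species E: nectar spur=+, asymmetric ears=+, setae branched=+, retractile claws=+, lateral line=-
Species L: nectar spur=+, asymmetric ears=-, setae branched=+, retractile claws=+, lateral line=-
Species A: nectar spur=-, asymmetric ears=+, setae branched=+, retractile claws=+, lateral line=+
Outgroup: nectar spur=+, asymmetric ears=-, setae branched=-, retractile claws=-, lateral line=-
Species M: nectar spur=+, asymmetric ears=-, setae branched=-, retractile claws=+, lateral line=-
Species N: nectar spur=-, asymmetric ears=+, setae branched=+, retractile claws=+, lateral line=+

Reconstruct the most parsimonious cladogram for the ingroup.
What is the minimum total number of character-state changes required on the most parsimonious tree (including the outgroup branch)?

5

Character polarity is set by the outgroup: the derived state is whichever differs from the outgroup's state, so for nectar spur the derived state is '-', and for the remaining characters it is '+'.
nectar spur (derived state '-') is shared by Species A and Species N — a synapomorphy uniting that clade.
Only Species A, Species E, Species K, and Species N show the derived state '+' for asymmetric ears, supporting them as a clade.
setae branched (derived state '+') is shared by Species A, Species E, Species K, Species L, and Species N — a synapomorphy uniting that clade.
retractile claws (derived state '+') is shared by all ingroup taxa — unites the whole ingroup.
lateral line: derived state '+' in Species A, Species K, and Species N only — synapomorphy for {Species A, Species K, Species N}.
Most parsimonious ingroup topology: (((((Species A,Species N),Species K),Species E),Species L),Species M).
Changes per character on this tree: nectar spur: 1; asymmetric ears: 1; setae branched: 1; retractile claws: 1; lateral line: 1.
Total = 5.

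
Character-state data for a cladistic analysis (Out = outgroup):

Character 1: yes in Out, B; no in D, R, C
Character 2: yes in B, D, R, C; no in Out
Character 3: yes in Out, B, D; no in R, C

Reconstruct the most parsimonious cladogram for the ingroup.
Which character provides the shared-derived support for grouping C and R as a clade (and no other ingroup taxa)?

Character polarity is set by the outgroup: the derived state is whichever differs from the outgroup's state, so for Character 1, Character 3 the derived state is 'no', and for the remaining characters it is 'yes'.
Only C, D, and R show the derived state 'no' for Character 1, supporting them as a clade.
All ingroup taxa share the derived state 'yes' for Character 2; it defines the ingroup but does not resolve relationships within it.
Character 3: derived state 'no' in C and R only — synapomorphy for {C, R}.
Most parsimonious ingroup topology: (B,(D,(R,C))).
The clade {C, R} is supported by Character 3: its derived state 'no' occurs in exactly those taxa and in no other taxon (including the outgroup).

Character 3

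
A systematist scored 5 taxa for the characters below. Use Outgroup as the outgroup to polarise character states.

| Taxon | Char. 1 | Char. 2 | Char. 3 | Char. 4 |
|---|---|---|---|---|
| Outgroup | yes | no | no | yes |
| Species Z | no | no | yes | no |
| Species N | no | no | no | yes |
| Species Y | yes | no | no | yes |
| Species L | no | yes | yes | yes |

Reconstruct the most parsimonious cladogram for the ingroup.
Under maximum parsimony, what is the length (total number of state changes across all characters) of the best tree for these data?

4

Character polarity is set by the outgroup: the derived state is whichever differs from the outgroup's state, so for Char. 1, Char. 4 the derived state is 'no', and for the remaining characters it is 'yes'.
Char. 1: derived state 'no' in Species L, Species N, and Species Z only — synapomorphy for {Species L, Species N, Species Z}.
Char. 2: derived state 'yes' in Species L only — an autapomorphy, so it tells us nothing about relationships among taxa.
Char. 3 (derived state 'yes') is shared by Species L and Species Z — a synapomorphy uniting that clade.
Char. 4 (derived state 'no') is unique to Species Z (autapomorphy; uninformative for grouping).
Most parsimonious ingroup topology: (((Species Z,Species L),Species N),Species Y).
Changes per character on this tree: Char. 1: 1; Char. 2: 1; Char. 3: 1; Char. 4: 1.
Total = 4.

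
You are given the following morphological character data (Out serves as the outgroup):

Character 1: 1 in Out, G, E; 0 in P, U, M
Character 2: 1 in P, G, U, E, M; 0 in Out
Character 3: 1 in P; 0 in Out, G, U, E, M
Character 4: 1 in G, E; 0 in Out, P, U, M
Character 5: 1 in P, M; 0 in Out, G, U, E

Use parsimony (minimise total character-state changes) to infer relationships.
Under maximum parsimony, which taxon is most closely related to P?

Character polarity is set by the outgroup: the derived state is whichever differs from the outgroup's state, so for Character 1 the derived state is '0', and for the remaining characters it is '1'.
Only M, P, and U show the derived state '0' for Character 1, supporting them as a clade.
Character 2 (derived state '1') is shared by all ingroup taxa — unites the whole ingroup.
Character 3 (derived state '1') is unique to P (autapomorphy; uninformative for grouping).
Character 4 (derived state '1') is shared by E and G — a synapomorphy uniting that clade.
Character 5: derived state '1' in M and P only — synapomorphy for {M, P}.
Most parsimonious ingroup topology: (((P,M),U),(G,E)).
P and M form a cherry on this tree, so they are sister taxa.

M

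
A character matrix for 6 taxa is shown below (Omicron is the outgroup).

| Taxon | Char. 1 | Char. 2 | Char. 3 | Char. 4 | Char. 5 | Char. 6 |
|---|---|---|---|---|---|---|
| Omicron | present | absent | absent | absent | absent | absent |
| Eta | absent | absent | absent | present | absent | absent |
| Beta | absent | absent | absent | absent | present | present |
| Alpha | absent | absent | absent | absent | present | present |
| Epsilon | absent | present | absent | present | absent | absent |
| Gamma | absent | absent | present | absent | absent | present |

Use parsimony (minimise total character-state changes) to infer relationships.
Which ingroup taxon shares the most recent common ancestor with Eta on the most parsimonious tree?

Epsilon

Character polarity is set by the outgroup: the derived state is whichever differs from the outgroup's state, so for Char. 1 the derived state is 'absent', and for the remaining characters it is 'present'.
Char. 1 (derived state 'absent') is shared by all ingroup taxa — unites the whole ingroup.
Char. 2 (derived state 'present') is unique to Epsilon (autapomorphy; uninformative for grouping).
Char. 3: derived state 'present' in Gamma only — an autapomorphy, so it tells us nothing about relationships among taxa.
Only Epsilon and Eta show the derived state 'present' for Char. 4, supporting them as a clade.
Char. 5 (derived state 'present') is shared by Alpha and Beta — a synapomorphy uniting that clade.
Char. 6 (derived state 'present') is shared by Alpha, Beta, and Gamma — a synapomorphy uniting that clade.
Most parsimonious ingroup topology: ((Eta,Epsilon),((Beta,Alpha),Gamma)).
Eta and Epsilon form a cherry on this tree, so they are sister taxa.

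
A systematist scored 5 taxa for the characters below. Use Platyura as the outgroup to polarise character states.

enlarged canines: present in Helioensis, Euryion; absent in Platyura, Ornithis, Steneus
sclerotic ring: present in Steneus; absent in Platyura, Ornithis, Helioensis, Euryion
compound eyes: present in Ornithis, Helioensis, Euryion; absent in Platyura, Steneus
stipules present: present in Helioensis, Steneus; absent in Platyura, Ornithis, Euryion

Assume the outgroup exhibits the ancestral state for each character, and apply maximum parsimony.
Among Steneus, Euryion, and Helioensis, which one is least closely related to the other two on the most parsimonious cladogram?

Steneus

The outgroup has state 'absent' for every character, so 'present' is the derived state throughout.
enlarged canines: derived state 'present' in Euryion and Helioensis only — synapomorphy for {Euryion, Helioensis}.
sclerotic ring (derived state 'present') is unique to Steneus (autapomorphy; uninformative for grouping).
compound eyes (derived state 'present') is shared by Euryion, Helioensis, and Ornithis — a synapomorphy uniting that clade.
stipules present groups Helioensis and Steneus, which is incompatible with the clades supported by the remaining characters; treating it as convergent (homoplasy) costs fewer steps than any alternative tree.
Most parsimonious ingroup topology: ((Ornithis,(Helioensis,Euryion)),Steneus).
Euryion and Helioensis share a more recent common ancestor with each other than either does with Steneus, so Steneus is the least closely related of the three.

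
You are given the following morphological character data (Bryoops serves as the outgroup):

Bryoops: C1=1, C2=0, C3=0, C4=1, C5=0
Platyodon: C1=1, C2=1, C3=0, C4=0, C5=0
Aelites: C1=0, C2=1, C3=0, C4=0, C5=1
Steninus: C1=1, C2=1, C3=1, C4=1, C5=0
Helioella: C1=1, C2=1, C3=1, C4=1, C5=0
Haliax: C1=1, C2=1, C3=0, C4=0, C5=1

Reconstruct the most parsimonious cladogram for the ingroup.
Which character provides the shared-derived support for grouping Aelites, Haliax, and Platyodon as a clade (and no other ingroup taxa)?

C4

Character polarity is set by the outgroup: the derived state is whichever differs from the outgroup's state, so for C1, C4 the derived state is '0', and for the remaining characters it is '1'.
C1 (derived state '0') is unique to Aelites (autapomorphy; uninformative for grouping).
C2 (derived state '1') is shared by all ingroup taxa — unites the whole ingroup.
Only Helioella and Steninus show the derived state '1' for C3, supporting them as a clade.
C4 (derived state '0') is shared by Aelites, Haliax, and Platyodon — a synapomorphy uniting that clade.
C5 (derived state '1') is shared by Aelites and Haliax — a synapomorphy uniting that clade.
Most parsimonious ingroup topology: ((Platyodon,(Aelites,Haliax)),(Steninus,Helioella)).
The clade {Aelites, Haliax, Platyodon} is supported by C4: its derived state '0' occurs in exactly those taxa and in no other taxon (including the outgroup).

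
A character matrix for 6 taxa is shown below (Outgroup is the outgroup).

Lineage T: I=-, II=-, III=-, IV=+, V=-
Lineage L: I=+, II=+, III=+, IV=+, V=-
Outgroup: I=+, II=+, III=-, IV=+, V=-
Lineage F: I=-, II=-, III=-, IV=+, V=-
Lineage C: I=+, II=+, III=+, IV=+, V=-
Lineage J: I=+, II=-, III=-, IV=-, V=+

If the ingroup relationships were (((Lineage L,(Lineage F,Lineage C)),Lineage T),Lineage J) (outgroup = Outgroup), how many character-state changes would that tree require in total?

9

Map each character onto (((Lineage L,(Lineage F,Lineage C)),Lineage T),Lineage J) (rooted by Outgroup) and count the minimum state changes it requires (Fitch parsimony):
I: 2; II: 3; III: 2; IV: 1; V: 1.
Total tree length = 9.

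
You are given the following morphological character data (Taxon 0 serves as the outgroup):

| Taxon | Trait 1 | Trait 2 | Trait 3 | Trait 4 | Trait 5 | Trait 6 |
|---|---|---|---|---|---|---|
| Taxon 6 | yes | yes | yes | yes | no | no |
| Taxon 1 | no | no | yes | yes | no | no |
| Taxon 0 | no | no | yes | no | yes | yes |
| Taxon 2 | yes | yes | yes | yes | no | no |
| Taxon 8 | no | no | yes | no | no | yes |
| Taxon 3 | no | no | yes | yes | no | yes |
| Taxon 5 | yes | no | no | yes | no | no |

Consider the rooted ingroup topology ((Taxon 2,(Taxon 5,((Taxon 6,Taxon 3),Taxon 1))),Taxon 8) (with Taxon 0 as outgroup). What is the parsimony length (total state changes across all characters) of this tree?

Map each character onto ((Taxon 2,(Taxon 5,((Taxon 6,Taxon 3),Taxon 1))),Taxon 8) (rooted by Taxon 0) and count the minimum state changes it requires (Fitch parsimony):
Trait 1: 3; Trait 2: 2; Trait 3: 1; Trait 4: 1; Trait 5: 1; Trait 6: 2.
Total tree length = 10.

10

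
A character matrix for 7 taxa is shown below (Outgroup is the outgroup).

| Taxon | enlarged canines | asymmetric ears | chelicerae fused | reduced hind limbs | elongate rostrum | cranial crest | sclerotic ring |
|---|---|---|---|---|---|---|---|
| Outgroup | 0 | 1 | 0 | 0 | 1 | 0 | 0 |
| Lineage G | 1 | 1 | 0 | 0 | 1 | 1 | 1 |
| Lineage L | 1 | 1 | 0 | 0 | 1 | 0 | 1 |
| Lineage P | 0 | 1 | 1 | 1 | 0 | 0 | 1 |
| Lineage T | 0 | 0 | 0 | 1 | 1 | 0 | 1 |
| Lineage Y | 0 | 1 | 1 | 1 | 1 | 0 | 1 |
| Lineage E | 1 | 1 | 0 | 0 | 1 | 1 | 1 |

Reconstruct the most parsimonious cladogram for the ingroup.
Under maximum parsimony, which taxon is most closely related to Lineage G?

Lineage E

Character polarity is set by the outgroup: the derived state is whichever differs from the outgroup's state, so for asymmetric ears, elongate rostrum the derived state is '0', and for the remaining characters it is '1'.
enlarged canines (derived state '1') is shared by Lineage E, Lineage G, and Lineage L — a synapomorphy uniting that clade.
asymmetric ears (derived state '0') is unique to Lineage T (autapomorphy; uninformative for grouping).
chelicerae fused: derived state '1' in Lineage P and Lineage Y only — synapomorphy for {Lineage P, Lineage Y}.
Only Lineage P, Lineage T, and Lineage Y show the derived state '1' for reduced hind limbs, supporting them as a clade.
elongate rostrum (derived state '0') is unique to Lineage P (autapomorphy; uninformative for grouping).
cranial crest: derived state '1' in Lineage E and Lineage G only — synapomorphy for {Lineage E, Lineage G}.
All ingroup taxa share the derived state '1' for sclerotic ring; it defines the ingroup but does not resolve relationships within it.
Most parsimonious ingroup topology: (((Lineage G,Lineage E),Lineage L),((Lineage P,Lineage Y),Lineage T)).
Lineage G and Lineage E form a cherry on this tree, so they are sister taxa.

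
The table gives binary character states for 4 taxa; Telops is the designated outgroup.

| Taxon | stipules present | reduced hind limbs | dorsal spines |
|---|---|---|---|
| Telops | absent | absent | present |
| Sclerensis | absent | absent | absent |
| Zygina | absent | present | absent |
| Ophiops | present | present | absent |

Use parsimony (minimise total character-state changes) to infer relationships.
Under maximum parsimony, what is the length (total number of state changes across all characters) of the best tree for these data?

3

Character polarity is set by the outgroup: the derived state is whichever differs from the outgroup's state, so for dorsal spines the derived state is 'absent', and for the remaining characters it is 'present'.
stipules present (derived state 'present') is unique to Ophiops (autapomorphy; uninformative for grouping).
reduced hind limbs: derived state 'present' in Ophiops and Zygina only — synapomorphy for {Ophiops, Zygina}.
dorsal spines (derived state 'absent') is shared by all ingroup taxa — unites the whole ingroup.
Most parsimonious ingroup topology: (Sclerensis,(Zygina,Ophiops)).
Changes per character on this tree: stipules present: 1; reduced hind limbs: 1; dorsal spines: 1.
Total = 3.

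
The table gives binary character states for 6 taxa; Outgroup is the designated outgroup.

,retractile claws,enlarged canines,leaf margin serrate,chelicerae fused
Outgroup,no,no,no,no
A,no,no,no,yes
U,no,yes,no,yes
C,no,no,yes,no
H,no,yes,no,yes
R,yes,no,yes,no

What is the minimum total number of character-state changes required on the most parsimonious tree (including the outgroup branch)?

4

The outgroup has state 'no' for every character, so 'yes' is the derived state throughout.
retractile claws: derived state 'yes' in R only — an autapomorphy, so it tells us nothing about relationships among taxa.
enlarged canines (derived state 'yes') is shared by H and U — a synapomorphy uniting that clade.
Only C and R show the derived state 'yes' for leaf margin serrate, supporting them as a clade.
chelicerae fused (derived state 'yes') is shared by A, H, and U — a synapomorphy uniting that clade.
Most parsimonious ingroup topology: ((A,(U,H)),(C,R)).
Changes per character on this tree: retractile claws: 1; enlarged canines: 1; leaf margin serrate: 1; chelicerae fused: 1.
Total = 4.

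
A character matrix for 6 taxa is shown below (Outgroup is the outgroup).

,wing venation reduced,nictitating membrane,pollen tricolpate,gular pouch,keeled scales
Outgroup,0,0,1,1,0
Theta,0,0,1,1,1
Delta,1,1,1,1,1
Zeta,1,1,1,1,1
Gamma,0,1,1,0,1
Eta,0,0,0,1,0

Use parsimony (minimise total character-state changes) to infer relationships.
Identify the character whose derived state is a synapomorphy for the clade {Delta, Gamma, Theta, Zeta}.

keeled scales

Character polarity is set by the outgroup: the derived state is whichever differs from the outgroup's state, so for pollen tricolpate, gular pouch the derived state is '0', and for the remaining characters it is '1'.
wing venation reduced (derived state '1') is shared by Delta and Zeta — a synapomorphy uniting that clade.
nictitating membrane (derived state '1') is shared by Delta, Gamma, and Zeta — a synapomorphy uniting that clade.
pollen tricolpate (derived state '0') is unique to Eta (autapomorphy; uninformative for grouping).
gular pouch: derived state '0' in Gamma only — an autapomorphy, so it tells us nothing about relationships among taxa.
keeled scales (derived state '1') is shared by Delta, Gamma, Theta, and Zeta — a synapomorphy uniting that clade.
Most parsimonious ingroup topology: ((Theta,((Delta,Zeta),Gamma)),Eta).
The clade {Delta, Gamma, Theta, Zeta} is supported by keeled scales: its derived state '1' occurs in exactly those taxa and in no other taxon (including the outgroup).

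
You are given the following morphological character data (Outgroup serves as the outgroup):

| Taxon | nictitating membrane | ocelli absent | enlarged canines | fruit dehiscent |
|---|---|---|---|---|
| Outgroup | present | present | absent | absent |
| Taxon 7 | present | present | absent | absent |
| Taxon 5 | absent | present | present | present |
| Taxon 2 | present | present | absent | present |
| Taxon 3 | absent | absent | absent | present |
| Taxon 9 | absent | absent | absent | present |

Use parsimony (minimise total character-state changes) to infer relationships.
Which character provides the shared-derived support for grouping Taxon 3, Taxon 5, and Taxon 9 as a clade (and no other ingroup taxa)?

Character polarity is set by the outgroup: the derived state is whichever differs from the outgroup's state, so for nictitating membrane, ocelli absent the derived state is 'absent', and for the remaining characters it is 'present'.
Only Taxon 3, Taxon 5, and Taxon 9 show the derived state 'absent' for nictitating membrane, supporting them as a clade.
Only Taxon 3 and Taxon 9 show the derived state 'absent' for ocelli absent, supporting them as a clade.
enlarged canines: derived state 'present' in Taxon 5 only — an autapomorphy, so it tells us nothing about relationships among taxa.
Only Taxon 2, Taxon 3, Taxon 5, and Taxon 9 show the derived state 'present' for fruit dehiscent, supporting them as a clade.
Most parsimonious ingroup topology: (Taxon 7,((Taxon 5,(Taxon 3,Taxon 9)),Taxon 2)).
The clade {Taxon 3, Taxon 5, Taxon 9} is supported by nictitating membrane: its derived state 'absent' occurs in exactly those taxa and in no other taxon (including the outgroup).

nictitating membrane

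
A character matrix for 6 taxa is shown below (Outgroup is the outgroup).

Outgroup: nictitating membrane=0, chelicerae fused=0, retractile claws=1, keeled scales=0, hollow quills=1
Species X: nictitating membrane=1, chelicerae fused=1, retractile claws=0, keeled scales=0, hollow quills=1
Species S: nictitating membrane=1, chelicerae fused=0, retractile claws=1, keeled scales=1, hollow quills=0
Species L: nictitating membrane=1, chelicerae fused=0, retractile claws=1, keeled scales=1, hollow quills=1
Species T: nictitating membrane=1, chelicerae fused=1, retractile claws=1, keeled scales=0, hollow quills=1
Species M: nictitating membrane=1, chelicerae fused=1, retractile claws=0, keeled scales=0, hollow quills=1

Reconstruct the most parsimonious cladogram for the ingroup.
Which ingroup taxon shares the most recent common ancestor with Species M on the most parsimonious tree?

Character polarity is set by the outgroup: the derived state is whichever differs from the outgroup's state, so for retractile claws, hollow quills the derived state is '0', and for the remaining characters it is '1'.
nictitating membrane (derived state '1') is shared by all ingroup taxa — unites the whole ingroup.
chelicerae fused (derived state '1') is shared by Species M, Species T, and Species X — a synapomorphy uniting that clade.
Only Species M and Species X show the derived state '0' for retractile claws, supporting them as a clade.
Only Species L and Species S show the derived state '1' for keeled scales, supporting them as a clade.
hollow quills: derived state '0' in Species S only — an autapomorphy, so it tells us nothing about relationships among taxa.
Most parsimonious ingroup topology: (((Species X,Species M),Species T),(Species S,Species L)).
Species M and Species X form a cherry on this tree, so they are sister taxa.

Species X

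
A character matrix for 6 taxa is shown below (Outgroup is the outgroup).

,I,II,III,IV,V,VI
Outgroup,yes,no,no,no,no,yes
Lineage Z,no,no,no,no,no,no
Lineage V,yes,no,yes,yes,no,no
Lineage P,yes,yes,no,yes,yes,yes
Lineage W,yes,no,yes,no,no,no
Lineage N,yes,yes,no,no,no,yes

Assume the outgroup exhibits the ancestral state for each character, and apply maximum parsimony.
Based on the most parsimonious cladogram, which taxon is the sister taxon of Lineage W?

Character polarity is set by the outgroup: the derived state is whichever differs from the outgroup's state, so for I, VI the derived state is 'no', and for the remaining characters it is 'yes'.
I: derived state 'no' in Lineage Z only — an autapomorphy, so it tells us nothing about relationships among taxa.
II: derived state 'yes' in Lineage N and Lineage P only — synapomorphy for {Lineage N, Lineage P}.
Only Lineage V and Lineage W show the derived state 'yes' for III, supporting them as a clade.
IV (state 'yes') occurs in Lineage P and Lineage V but conflicts with the nesting implied by the other characters — most parsimoniously interpreted as homoplasy.
V (derived state 'yes') is unique to Lineage P (autapomorphy; uninformative for grouping).
VI (derived state 'no') is shared by Lineage V, Lineage W, and Lineage Z — a synapomorphy uniting that clade.
Most parsimonious ingroup topology: ((Lineage Z,(Lineage V,Lineage W)),(Lineage P,Lineage N)).
Lineage W and Lineage V form a cherry on this tree, so they are sister taxa.

Lineage V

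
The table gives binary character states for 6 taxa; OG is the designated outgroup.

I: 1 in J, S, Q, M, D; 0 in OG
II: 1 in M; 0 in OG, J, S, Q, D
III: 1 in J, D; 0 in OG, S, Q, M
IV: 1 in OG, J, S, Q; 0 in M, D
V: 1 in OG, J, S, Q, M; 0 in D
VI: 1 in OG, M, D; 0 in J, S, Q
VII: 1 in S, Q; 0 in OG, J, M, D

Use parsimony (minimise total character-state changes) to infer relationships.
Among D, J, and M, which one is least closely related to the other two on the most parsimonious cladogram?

Character polarity is set by the outgroup: the derived state is whichever differs from the outgroup's state, so for IV, V, VI the derived state is '0', and for the remaining characters it is '1'.
All ingroup taxa share the derived state '1' for I; it defines the ingroup but does not resolve relationships within it.
II: derived state '1' in M only — an autapomorphy, so it tells us nothing about relationships among taxa.
III (state '1') occurs in D and J but conflicts with the nesting implied by the other characters — most parsimoniously interpreted as homoplasy.
IV: derived state '0' in D and M only — synapomorphy for {D, M}.
V: derived state '0' in D only — an autapomorphy, so it tells us nothing about relationships among taxa.
VI: derived state '0' in J, Q, and S only — synapomorphy for {J, Q, S}.
VII: derived state '1' in Q and S only — synapomorphy for {Q, S}.
Most parsimonious ingroup topology: ((J,(S,Q)),(M,D)).
M and D share a more recent common ancestor with each other than either does with J, so J is the least closely related of the three.

J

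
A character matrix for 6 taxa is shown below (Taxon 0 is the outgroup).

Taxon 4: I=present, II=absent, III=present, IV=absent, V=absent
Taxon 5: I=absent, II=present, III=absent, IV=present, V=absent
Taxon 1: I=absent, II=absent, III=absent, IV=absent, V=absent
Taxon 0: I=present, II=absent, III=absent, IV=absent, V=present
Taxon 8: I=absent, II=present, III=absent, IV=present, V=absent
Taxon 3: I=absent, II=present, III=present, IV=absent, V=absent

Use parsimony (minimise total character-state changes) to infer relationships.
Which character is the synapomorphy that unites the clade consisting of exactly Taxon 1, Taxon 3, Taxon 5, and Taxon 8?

I

Character polarity is set by the outgroup: the derived state is whichever differs from the outgroup's state, so for I, V the derived state is 'absent', and for the remaining characters it is 'present'.
I: derived state 'absent' in Taxon 1, Taxon 3, Taxon 5, and Taxon 8 only — synapomorphy for {Taxon 1, Taxon 3, Taxon 5, Taxon 8}.
Only Taxon 3, Taxon 5, and Taxon 8 show the derived state 'present' for II, supporting them as a clade.
III groups Taxon 3 and Taxon 4, which is incompatible with the clades supported by the remaining characters; treating it as convergent (homoplasy) costs fewer steps than any alternative tree.
IV (derived state 'present') is shared by Taxon 5 and Taxon 8 — a synapomorphy uniting that clade.
V (derived state 'absent') is shared by all ingroup taxa — unites the whole ingroup.
Most parsimonious ingroup topology: ((Taxon 1,((Taxon 8,Taxon 5),Taxon 3)),Taxon 4).
The clade {Taxon 1, Taxon 3, Taxon 5, Taxon 8} is supported by I: its derived state 'absent' occurs in exactly those taxa and in no other taxon (including the outgroup).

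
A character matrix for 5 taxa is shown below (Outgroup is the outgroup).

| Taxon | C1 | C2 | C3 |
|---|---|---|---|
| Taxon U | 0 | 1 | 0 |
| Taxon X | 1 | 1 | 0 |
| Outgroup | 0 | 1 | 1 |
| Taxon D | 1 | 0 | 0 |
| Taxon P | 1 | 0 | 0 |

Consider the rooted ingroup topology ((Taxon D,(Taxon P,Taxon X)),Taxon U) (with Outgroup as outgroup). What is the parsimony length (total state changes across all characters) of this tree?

Map each character onto ((Taxon D,(Taxon P,Taxon X)),Taxon U) (rooted by Outgroup) and count the minimum state changes it requires (Fitch parsimony):
C1: 1; C2: 2; C3: 1.
Total tree length = 4.

4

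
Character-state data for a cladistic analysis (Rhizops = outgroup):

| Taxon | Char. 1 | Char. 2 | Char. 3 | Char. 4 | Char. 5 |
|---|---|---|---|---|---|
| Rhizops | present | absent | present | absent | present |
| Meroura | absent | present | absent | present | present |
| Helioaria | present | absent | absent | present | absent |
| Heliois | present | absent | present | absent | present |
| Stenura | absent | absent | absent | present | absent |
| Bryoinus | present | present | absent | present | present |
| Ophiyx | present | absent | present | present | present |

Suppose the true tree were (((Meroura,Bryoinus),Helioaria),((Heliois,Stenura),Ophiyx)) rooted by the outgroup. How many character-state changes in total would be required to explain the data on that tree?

9

Map each character onto (((Meroura,Bryoinus),Helioaria),((Heliois,Stenura),Ophiyx)) (rooted by Rhizops) and count the minimum state changes it requires (Fitch parsimony):
Char. 1: 2; Char. 2: 1; Char. 3: 2; Char. 4: 2; Char. 5: 2.
Total tree length = 9.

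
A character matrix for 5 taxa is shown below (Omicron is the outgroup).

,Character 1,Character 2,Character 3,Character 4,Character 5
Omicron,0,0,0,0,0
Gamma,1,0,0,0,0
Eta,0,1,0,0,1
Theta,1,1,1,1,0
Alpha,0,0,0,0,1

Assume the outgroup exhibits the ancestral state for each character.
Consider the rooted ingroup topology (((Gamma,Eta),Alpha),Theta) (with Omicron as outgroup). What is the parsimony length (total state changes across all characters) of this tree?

Map each character onto (((Gamma,Eta),Alpha),Theta) (rooted by Omicron) and count the minimum state changes it requires (Fitch parsimony):
Character 1: 2; Character 2: 2; Character 3: 1; Character 4: 1; Character 5: 2.
Total tree length = 8.

8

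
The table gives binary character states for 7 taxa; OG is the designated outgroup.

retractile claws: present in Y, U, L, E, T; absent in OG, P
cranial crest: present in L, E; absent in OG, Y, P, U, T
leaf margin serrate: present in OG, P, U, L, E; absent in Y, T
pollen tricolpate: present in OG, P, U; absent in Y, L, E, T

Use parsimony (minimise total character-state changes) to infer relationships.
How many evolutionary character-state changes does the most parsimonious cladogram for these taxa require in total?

4

Character polarity is set by the outgroup: the derived state is whichever differs from the outgroup's state, so for leaf margin serrate, pollen tricolpate the derived state is 'absent', and for the remaining characters it is 'present'.
retractile claws (derived state 'present') is shared by E, L, T, U, and Y — a synapomorphy uniting that clade.
cranial crest: derived state 'present' in E and L only — synapomorphy for {E, L}.
leaf margin serrate (derived state 'absent') is shared by T and Y — a synapomorphy uniting that clade.
pollen tricolpate: derived state 'absent' in E, L, T, and Y only — synapomorphy for {E, L, T, Y}.
Most parsimonious ingroup topology: ((((Y,T),(L,E)),U),P).
Changes per character on this tree: retractile claws: 1; cranial crest: 1; leaf margin serrate: 1; pollen tricolpate: 1.
Total = 4.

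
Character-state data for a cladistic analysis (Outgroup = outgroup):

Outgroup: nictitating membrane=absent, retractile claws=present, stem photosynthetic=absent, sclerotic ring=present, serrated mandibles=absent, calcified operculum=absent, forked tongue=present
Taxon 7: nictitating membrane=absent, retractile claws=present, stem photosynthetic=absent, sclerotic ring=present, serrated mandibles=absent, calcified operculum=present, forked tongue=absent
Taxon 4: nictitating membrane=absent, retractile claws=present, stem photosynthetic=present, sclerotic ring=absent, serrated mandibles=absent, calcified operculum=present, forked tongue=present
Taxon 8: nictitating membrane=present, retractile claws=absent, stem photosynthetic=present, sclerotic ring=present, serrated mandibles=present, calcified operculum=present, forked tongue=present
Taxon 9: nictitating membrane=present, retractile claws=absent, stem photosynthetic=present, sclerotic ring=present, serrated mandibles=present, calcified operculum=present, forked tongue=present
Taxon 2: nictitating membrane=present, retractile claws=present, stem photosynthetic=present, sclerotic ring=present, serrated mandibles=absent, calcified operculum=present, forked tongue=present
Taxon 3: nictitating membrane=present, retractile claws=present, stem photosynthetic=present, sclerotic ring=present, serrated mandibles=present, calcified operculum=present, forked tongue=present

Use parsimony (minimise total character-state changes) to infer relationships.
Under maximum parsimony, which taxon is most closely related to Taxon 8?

Character polarity is set by the outgroup: the derived state is whichever differs from the outgroup's state, so for retractile claws, sclerotic ring, forked tongue the derived state is 'absent', and for the remaining characters it is 'present'.
nictitating membrane (derived state 'present') is shared by Taxon 2, Taxon 3, Taxon 8, and Taxon 9 — a synapomorphy uniting that clade.
retractile claws: derived state 'absent' in Taxon 8 and Taxon 9 only — synapomorphy for {Taxon 8, Taxon 9}.
stem photosynthetic: derived state 'present' in Taxon 2, Taxon 3, Taxon 4, Taxon 8, and Taxon 9 only — synapomorphy for {Taxon 2, Taxon 3, Taxon 4, Taxon 8, Taxon 9}.
sclerotic ring (derived state 'absent') is unique to Taxon 4 (autapomorphy; uninformative for grouping).
serrated mandibles (derived state 'present') is shared by Taxon 3, Taxon 8, and Taxon 9 — a synapomorphy uniting that clade.
calcified operculum (derived state 'present') is shared by all ingroup taxa — unites the whole ingroup.
forked tongue (derived state 'absent') is unique to Taxon 7 (autapomorphy; uninformative for grouping).
Most parsimonious ingroup topology: (Taxon 7,(Taxon 4,(((Taxon 8,Taxon 9),Taxon 3),Taxon 2))).
Taxon 8 and Taxon 9 form a cherry on this tree, so they are sister taxa.

Taxon 9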